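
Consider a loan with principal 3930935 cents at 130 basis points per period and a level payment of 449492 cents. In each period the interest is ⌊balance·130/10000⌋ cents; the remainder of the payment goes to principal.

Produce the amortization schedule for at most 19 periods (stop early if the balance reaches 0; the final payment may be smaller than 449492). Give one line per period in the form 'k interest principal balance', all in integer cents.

1. interest=⌊3930935·130/10000⌋=51102; principal=449492-51102=398390; balance=3930935-398390=3532545
2. interest=⌊3532545·130/10000⌋=45923; principal=449492-45923=403569; balance=3532545-403569=3128976
3. interest=⌊3128976·130/10000⌋=40676; principal=449492-40676=408816; balance=3128976-408816=2720160
4. interest=⌊2720160·130/10000⌋=35362; principal=449492-35362=414130; balance=2720160-414130=2306030
5. interest=⌊2306030·130/10000⌋=29978; principal=449492-29978=419514; balance=2306030-419514=1886516
6. interest=⌊1886516·130/10000⌋=24524; principal=449492-24524=424968; balance=1886516-424968=1461548
7. interest=⌊1461548·130/10000⌋=19000; principal=449492-19000=430492; balance=1461548-430492=1031056
8. interest=⌊1031056·130/10000⌋=13403; principal=449492-13403=436089; balance=1031056-436089=594967
9. interest=⌊594967·130/10000⌋=7734; principal=449492-7734=441758; balance=594967-441758=153209
10. interest=⌊153209·130/10000⌋=1991; principal=min(449492-1991,153209)=153209; balance=153209-153209=0

1 51102 398390 3532545
2 45923 403569 3128976
3 40676 408816 2720160
4 35362 414130 2306030
5 29978 419514 1886516
6 24524 424968 1461548
7 19000 430492 1031056
8 13403 436089 594967
9 7734 441758 153209
10 1991 153209 0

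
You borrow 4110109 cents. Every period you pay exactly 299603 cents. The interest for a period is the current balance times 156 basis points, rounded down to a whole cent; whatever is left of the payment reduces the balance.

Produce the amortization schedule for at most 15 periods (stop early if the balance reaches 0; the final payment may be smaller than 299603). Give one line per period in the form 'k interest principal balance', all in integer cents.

1. interest=⌊4110109·156/10000⌋=64117; principal=299603-64117=235486; balance=4110109-235486=3874623
2. interest=⌊3874623·156/10000⌋=60444; principal=299603-60444=239159; balance=3874623-239159=3635464
3. interest=⌊3635464·156/10000⌋=56713; principal=299603-56713=242890; balance=3635464-242890=3392574
4. interest=⌊3392574·156/10000⌋=52924; principal=299603-52924=246679; balance=3392574-246679=3145895
5. interest=⌊3145895·156/10000⌋=49075; principal=299603-49075=250528; balance=3145895-250528=2895367
6. interest=⌊2895367·156/10000⌋=45167; principal=299603-45167=254436; balance=2895367-254436=2640931
7. interest=⌊2640931·156/10000⌋=41198; principal=299603-41198=258405; balance=2640931-258405=2382526
8. interest=⌊2382526·156/10000⌋=37167; principal=299603-37167=262436; balance=2382526-262436=2120090
9. interest=⌊2120090·156/10000⌋=33073; principal=299603-33073=266530; balance=2120090-266530=1853560
10. interest=⌊1853560·156/10000⌋=28915; principal=299603-28915=270688; balance=1853560-270688=1582872
11. interest=⌊1582872·156/10000⌋=24692; principal=299603-24692=274911; balance=1582872-274911=1307961
12. interest=⌊1307961·156/10000⌋=20404; principal=299603-20404=279199; balance=1307961-279199=1028762
13. interest=⌊1028762·156/10000⌋=16048; principal=299603-16048=283555; balance=1028762-283555=745207
14. interest=⌊745207·156/10000⌋=11625; principal=299603-11625=287978; balance=745207-287978=457229
15. interest=⌊457229·156/10000⌋=7132; principal=299603-7132=292471; balance=457229-292471=164758

1 64117 235486 3874623
2 60444 239159 3635464
3 56713 242890 3392574
4 52924 246679 3145895
5 49075 250528 2895367
6 45167 254436 2640931
7 41198 258405 2382526
8 37167 262436 2120090
9 33073 266530 1853560
10 28915 270688 1582872
11 24692 274911 1307961
12 20404 279199 1028762
13 16048 283555 745207
14 11625 287978 457229
15 7132 292471 164758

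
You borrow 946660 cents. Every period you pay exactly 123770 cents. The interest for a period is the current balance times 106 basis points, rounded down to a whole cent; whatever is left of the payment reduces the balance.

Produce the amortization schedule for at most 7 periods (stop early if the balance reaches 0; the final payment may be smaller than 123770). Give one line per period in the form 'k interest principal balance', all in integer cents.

1. interest=⌊946660·106/10000⌋=10034; principal=123770-10034=113736; balance=946660-113736=832924
2. interest=⌊832924·106/10000⌋=8828; principal=123770-8828=114942; balance=832924-114942=717982
3. interest=⌊717982·106/10000⌋=7610; principal=123770-7610=116160; balance=717982-116160=601822
4. interest=⌊601822·106/10000⌋=6379; principal=123770-6379=117391; balance=601822-117391=484431
5. interest=⌊484431·106/10000⌋=5134; principal=123770-5134=118636; balance=484431-118636=365795
6. interest=⌊365795·106/10000⌋=3877; principal=123770-3877=119893; balance=365795-119893=245902
7. interest=⌊245902·106/10000⌋=2606; principal=123770-2606=121164; balance=245902-121164=124738

1 10034 113736 832924
2 8828 114942 717982
3 7610 116160 601822
4 6379 117391 484431
5 5134 118636 365795
6 3877 119893 245902
7 2606 121164 124738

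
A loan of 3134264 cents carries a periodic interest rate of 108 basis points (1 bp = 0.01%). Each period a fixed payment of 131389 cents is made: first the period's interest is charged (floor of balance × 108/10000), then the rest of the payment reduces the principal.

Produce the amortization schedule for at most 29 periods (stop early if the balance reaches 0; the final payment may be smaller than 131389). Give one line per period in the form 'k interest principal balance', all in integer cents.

1. interest=⌊3134264·108/10000⌋=33850; principal=131389-33850=97539; balance=3134264-97539=3036725
2. interest=⌊3036725·108/10000⌋=32796; principal=131389-32796=98593; balance=3036725-98593=2938132
3. interest=⌊2938132·108/10000⌋=31731; principal=131389-31731=99658; balance=2938132-99658=2838474
4. interest=⌊2838474·108/10000⌋=30655; principal=131389-30655=100734; balance=2838474-100734=2737740
5. interest=⌊2737740·108/10000⌋=29567; principal=131389-29567=101822; balance=2737740-101822=2635918
6. interest=⌊2635918·108/10000⌋=28467; principal=131389-28467=102922; balance=2635918-102922=2532996
7. interest=⌊2532996·108/10000⌋=27356; principal=131389-27356=104033; balance=2532996-104033=2428963
8. interest=⌊2428963·108/10000⌋=26232; principal=131389-26232=105157; balance=2428963-105157=2323806
9. interest=⌊2323806·108/10000⌋=25097; principal=131389-25097=106292; balance=2323806-106292=2217514
10. interest=⌊2217514·108/10000⌋=23949; principal=131389-23949=107440; balance=2217514-107440=2110074
11. interest=⌊2110074·108/10000⌋=22788; principal=131389-22788=108601; balance=2110074-108601=2001473
12. interest=⌊2001473·108/10000⌋=21615; principal=131389-21615=109774; balance=2001473-109774=1891699
13. interest=⌊1891699·108/10000⌋=20430; principal=131389-20430=110959; balance=1891699-110959=1780740
14. interest=⌊1780740·108/10000⌋=19231; principal=131389-19231=112158; balance=1780740-112158=1668582
15. interest=⌊1668582·108/10000⌋=18020; principal=131389-18020=113369; balance=1668582-113369=1555213
16. interest=⌊1555213·108/10000⌋=16796; principal=131389-16796=114593; balance=1555213-114593=1440620
17. interest=⌊1440620·108/10000⌋=15558; principal=131389-15558=115831; balance=1440620-115831=1324789
18. interest=⌊1324789·108/10000⌋=14307; principal=131389-14307=117082; balance=1324789-117082=1207707
19. interest=⌊1207707·108/10000⌋=13043; principal=131389-13043=118346; balance=1207707-118346=1089361
20. interest=⌊1089361·108/10000⌋=11765; principal=131389-11765=119624; balance=1089361-119624=969737
21. interest=⌊969737·108/10000⌋=10473; principal=131389-10473=120916; balance=969737-120916=848821
22. interest=⌊848821·108/10000⌋=9167; principal=131389-9167=122222; balance=848821-122222=726599
23. interest=⌊726599·108/10000⌋=7847; principal=131389-7847=123542; balance=726599-123542=603057
24. interest=⌊603057·108/10000⌋=6513; principal=131389-6513=124876; balance=603057-124876=478181
25. interest=⌊478181·108/10000⌋=5164; principal=131389-5164=126225; balance=478181-126225=351956
26. interest=⌊351956·108/10000⌋=3801; principal=131389-3801=127588; balance=351956-127588=224368
27. interest=⌊224368·108/10000⌋=2423; principal=131389-2423=128966; balance=224368-128966=95402
28. interest=⌊95402·108/10000⌋=1030; principal=min(131389-1030,95402)=95402; balance=95402-95402=0

1 33850 97539 3036725
2 32796 98593 2938132
3 31731 99658 2838474
4 30655 100734 2737740
5 29567 101822 2635918
6 28467 102922 2532996
7 27356 104033 2428963
8 26232 105157 2323806
9 25097 106292 2217514
10 23949 107440 2110074
11 22788 108601 2001473
12 21615 109774 1891699
13 20430 110959 1780740
14 19231 112158 1668582
15 18020 113369 1555213
16 16796 114593 1440620
17 15558 115831 1324789
18 14307 117082 1207707
19 13043 118346 1089361
20 11765 119624 969737
21 10473 120916 848821
22 9167 122222 726599
23 7847 123542 603057
24 6513 124876 478181
25 5164 126225 351956
26 3801 127588 224368
27 2423 128966 95402
28 1030 95402 0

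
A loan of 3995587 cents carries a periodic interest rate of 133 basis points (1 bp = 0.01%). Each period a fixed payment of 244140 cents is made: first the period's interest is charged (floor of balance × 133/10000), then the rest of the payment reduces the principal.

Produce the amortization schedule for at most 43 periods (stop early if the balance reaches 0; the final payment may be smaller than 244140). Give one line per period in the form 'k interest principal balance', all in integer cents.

1. interest=⌊3995587·133/10000⌋=53141; principal=244140-53141=190999; balance=3995587-190999=3804588
2. interest=⌊3804588·133/10000⌋=50601; principal=244140-50601=193539; balance=3804588-193539=3611049
3. interest=⌊3611049·133/10000⌋=48026; principal=244140-48026=196114; balance=3611049-196114=3414935
4. interest=⌊3414935·133/10000⌋=45418; principal=244140-45418=198722; balance=3414935-198722=3216213
5. interest=⌊3216213·133/10000⌋=42775; principal=244140-42775=201365; balance=3216213-201365=3014848
6. interest=⌊3014848·133/10000⌋=40097; principal=244140-40097=204043; balance=3014848-204043=2810805
7. interest=⌊2810805·133/10000⌋=37383; principal=244140-37383=206757; balance=2810805-206757=2604048
8. interest=⌊2604048·133/10000⌋=34633; principal=244140-34633=209507; balance=2604048-209507=2394541
9. interest=⌊2394541·133/10000⌋=31847; principal=244140-31847=212293; balance=2394541-212293=2182248
10. interest=⌊2182248·133/10000⌋=29023; principal=244140-29023=215117; balance=2182248-215117=1967131
11. interest=⌊1967131·133/10000⌋=26162; principal=244140-26162=217978; balance=1967131-217978=1749153
12. interest=⌊1749153·133/10000⌋=23263; principal=244140-23263=220877; balance=1749153-220877=1528276
13. interest=⌊1528276·133/10000⌋=20326; principal=244140-20326=223814; balance=1528276-223814=1304462
14. interest=⌊1304462·133/10000⌋=17349; principal=244140-17349=226791; balance=1304462-226791=1077671
15. interest=⌊1077671·133/10000⌋=14333; principal=244140-14333=229807; balance=1077671-229807=847864
16. interest=⌊847864·133/10000⌋=11276; principal=244140-11276=232864; balance=847864-232864=615000
17. interest=⌊615000·133/10000⌋=8179; principal=244140-8179=235961; balance=615000-235961=379039
18. interest=⌊379039·133/10000⌋=5041; principal=244140-5041=239099; balance=379039-239099=139940
19. interest=⌊139940·133/10000⌋=1861; principal=min(244140-1861,139940)=139940; balance=139940-139940=0

1 53141 190999 3804588
2 50601 193539 3611049
3 48026 196114 3414935
4 45418 198722 3216213
5 42775 201365 3014848
6 40097 204043 2810805
7 37383 206757 2604048
8 34633 209507 2394541
9 31847 212293 2182248
10 29023 215117 1967131
11 26162 217978 1749153
12 23263 220877 1528276
13 20326 223814 1304462
14 17349 226791 1077671
15 14333 229807 847864
16 11276 232864 615000
17 8179 235961 379039
18 5041 239099 139940
19 1861 139940 0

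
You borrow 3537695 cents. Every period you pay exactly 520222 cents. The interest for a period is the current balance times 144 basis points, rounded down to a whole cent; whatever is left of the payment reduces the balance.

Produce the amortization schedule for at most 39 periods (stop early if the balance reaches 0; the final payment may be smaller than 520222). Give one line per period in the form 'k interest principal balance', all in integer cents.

1 50942 469280 3068415
2 44185 476037 2592378
3 37330 482892 2109486
4 30376 489846 1619640
5 23322 496900 1122740
6 16167 504055 618685
7 8909 511313 107372
8 1546 107372 0

1. interest=⌊3537695·144/10000⌋=50942; principal=520222-50942=469280; balance=3537695-469280=3068415
2. interest=⌊3068415·144/10000⌋=44185; principal=520222-44185=476037; balance=3068415-476037=2592378
3. interest=⌊2592378·144/10000⌋=37330; principal=520222-37330=482892; balance=2592378-482892=2109486
4. interest=⌊2109486·144/10000⌋=30376; principal=520222-30376=489846; balance=2109486-489846=1619640
5. interest=⌊1619640·144/10000⌋=23322; principal=520222-23322=496900; balance=1619640-496900=1122740
6. interest=⌊1122740·144/10000⌋=16167; principal=520222-16167=504055; balance=1122740-504055=618685
7. interest=⌊618685·144/10000⌋=8909; principal=520222-8909=511313; balance=618685-511313=107372
8. interest=⌊107372·144/10000⌋=1546; principal=min(520222-1546,107372)=107372; balance=107372-107372=0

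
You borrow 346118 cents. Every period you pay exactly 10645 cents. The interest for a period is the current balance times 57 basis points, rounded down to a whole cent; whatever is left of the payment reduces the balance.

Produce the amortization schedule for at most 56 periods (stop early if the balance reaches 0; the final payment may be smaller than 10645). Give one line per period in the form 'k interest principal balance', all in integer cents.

1. interest=⌊346118·57/10000⌋=1972; principal=10645-1972=8673; balance=346118-8673=337445
2. interest=⌊337445·57/10000⌋=1923; principal=10645-1923=8722; balance=337445-8722=328723
3. interest=⌊328723·57/10000⌋=1873; principal=10645-1873=8772; balance=328723-8772=319951
4. interest=⌊319951·57/10000⌋=1823; principal=10645-1823=8822; balance=319951-8822=311129
5. interest=⌊311129·57/10000⌋=1773; principal=10645-1773=8872; balance=311129-8872=302257
6. interest=⌊302257·57/10000⌋=1722; principal=10645-1722=8923; balance=302257-8923=293334
7. interest=⌊293334·57/10000⌋=1672; principal=10645-1672=8973; balance=293334-8973=284361
8. interest=⌊284361·57/10000⌋=1620; principal=10645-1620=9025; balance=284361-9025=275336
9. interest=⌊275336·57/10000⌋=1569; principal=10645-1569=9076; balance=275336-9076=266260
10. interest=⌊266260·57/10000⌋=1517; principal=10645-1517=9128; balance=266260-9128=257132
11. interest=⌊257132·57/10000⌋=1465; principal=10645-1465=9180; balance=257132-9180=247952
12. interest=⌊247952·57/10000⌋=1413; principal=10645-1413=9232; balance=247952-9232=238720
13. interest=⌊238720·57/10000⌋=1360; principal=10645-1360=9285; balance=238720-9285=229435
14. interest=⌊229435·57/10000⌋=1307; principal=10645-1307=9338; balance=229435-9338=220097
15. interest=⌊220097·57/10000⌋=1254; principal=10645-1254=9391; balance=220097-9391=210706
16. interest=⌊210706·57/10000⌋=1201; principal=10645-1201=9444; balance=210706-9444=201262
17. interest=⌊201262·57/10000⌋=1147; principal=10645-1147=9498; balance=201262-9498=191764
18. interest=⌊191764·57/10000⌋=1093; principal=10645-1093=9552; balance=191764-9552=182212
19. interest=⌊182212·57/10000⌋=1038; principal=10645-1038=9607; balance=182212-9607=172605
20. interest=⌊172605·57/10000⌋=983; principal=10645-983=9662; balance=172605-9662=162943
21. interest=⌊162943·57/10000⌋=928; principal=10645-928=9717; balance=162943-9717=153226
22. interest=⌊153226·57/10000⌋=873; principal=10645-873=9772; balance=153226-9772=143454
23. interest=⌊143454·57/10000⌋=817; principal=10645-817=9828; balance=143454-9828=133626
24. interest=⌊133626·57/10000⌋=761; principal=10645-761=9884; balance=133626-9884=123742
25. interest=⌊123742·57/10000⌋=705; principal=10645-705=9940; balance=123742-9940=113802
26. interest=⌊113802·57/10000⌋=648; principal=10645-648=9997; balance=113802-9997=103805
27. interest=⌊103805·57/10000⌋=591; principal=10645-591=10054; balance=103805-10054=93751
28. interest=⌊93751·57/10000⌋=534; principal=10645-534=10111; balance=93751-10111=83640
29. interest=⌊83640·57/10000⌋=476; principal=10645-476=10169; balance=83640-10169=73471
30. interest=⌊73471·57/10000⌋=418; principal=10645-418=10227; balance=73471-10227=63244
31. interest=⌊63244·57/10000⌋=360; principal=10645-360=10285; balance=63244-10285=52959
32. interest=⌊52959·57/10000⌋=301; principal=10645-301=10344; balance=52959-10344=42615
33. interest=⌊42615·57/10000⌋=242; principal=10645-242=10403; balance=42615-10403=32212
34. interest=⌊32212·57/10000⌋=183; principal=10645-183=10462; balance=32212-10462=21750
35. interest=⌊21750·57/10000⌋=123; principal=10645-123=10522; balance=21750-10522=11228
36. interest=⌊11228·57/10000⌋=63; principal=10645-63=10582; balance=11228-10582=646
37. interest=⌊646·57/10000⌋=3; principal=min(10645-3,646)=646; balance=646-646=0

1 1972 8673 337445
2 1923 8722 328723
3 1873 8772 319951
4 1823 8822 311129
5 1773 8872 302257
6 1722 8923 293334
7 1672 8973 284361
8 1620 9025 275336
9 1569 9076 266260
10 1517 9128 257132
11 1465 9180 247952
12 1413 9232 238720
13 1360 9285 229435
14 1307 9338 220097
15 1254 9391 210706
16 1201 9444 201262
17 1147 9498 191764
18 1093 9552 182212
19 1038 9607 172605
20 983 9662 162943
21 928 9717 153226
22 873 9772 143454
23 817 9828 133626
24 761 9884 123742
25 705 9940 113802
26 648 9997 103805
27 591 10054 93751
28 534 10111 83640
29 476 10169 73471
30 418 10227 63244
31 360 10285 52959
32 301 10344 42615
33 242 10403 32212
34 183 10462 21750
35 123 10522 11228
36 63 10582 646
37 3 646 0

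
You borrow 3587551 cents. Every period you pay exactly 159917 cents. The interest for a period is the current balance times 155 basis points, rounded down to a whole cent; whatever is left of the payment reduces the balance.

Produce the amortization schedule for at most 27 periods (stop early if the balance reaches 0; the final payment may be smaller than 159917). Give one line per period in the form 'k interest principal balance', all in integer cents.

1 55607 104310 3483241
2 53990 105927 3377314
3 52348 107569 3269745
4 50681 109236 3160509
5 48987 110930 3049579
6 47268 112649 2936930
7 45522 114395 2822535
8 43749 116168 2706367
9 41948 117969 2588398
10 40120 119797 2468601
11 38263 121654 2346947
12 36377 123540 2223407
13 34462 125455 2097952
14 32518 127399 1970553
15 30543 129374 1841179
16 28538 131379 1709800
17 26501 133416 1576384
18 24433 135484 1440900
19 22333 137584 1303316
20 20201 139716 1163600
21 18035 141882 1021718
22 15836 144081 877637
23 13603 146314 731323
24 11335 148582 582741
25 9032 150885 431856
26 6693 153224 278632
27 4318 155599 123033

1. interest=⌊3587551·155/10000⌋=55607; principal=159917-55607=104310; balance=3587551-104310=3483241
2. interest=⌊3483241·155/10000⌋=53990; principal=159917-53990=105927; balance=3483241-105927=3377314
3. interest=⌊3377314·155/10000⌋=52348; principal=159917-52348=107569; balance=3377314-107569=3269745
4. interest=⌊3269745·155/10000⌋=50681; principal=159917-50681=109236; balance=3269745-109236=3160509
5. interest=⌊3160509·155/10000⌋=48987; principal=159917-48987=110930; balance=3160509-110930=3049579
6. interest=⌊3049579·155/10000⌋=47268; principal=159917-47268=112649; balance=3049579-112649=2936930
7. interest=⌊2936930·155/10000⌋=45522; principal=159917-45522=114395; balance=2936930-114395=2822535
8. interest=⌊2822535·155/10000⌋=43749; principal=159917-43749=116168; balance=2822535-116168=2706367
9. interest=⌊2706367·155/10000⌋=41948; principal=159917-41948=117969; balance=2706367-117969=2588398
10. interest=⌊2588398·155/10000⌋=40120; principal=159917-40120=119797; balance=2588398-119797=2468601
11. interest=⌊2468601·155/10000⌋=38263; principal=159917-38263=121654; balance=2468601-121654=2346947
12. interest=⌊2346947·155/10000⌋=36377; principal=159917-36377=123540; balance=2346947-123540=2223407
13. interest=⌊2223407·155/10000⌋=34462; principal=159917-34462=125455; balance=2223407-125455=2097952
14. interest=⌊2097952·155/10000⌋=32518; principal=159917-32518=127399; balance=2097952-127399=1970553
15. interest=⌊1970553·155/10000⌋=30543; principal=159917-30543=129374; balance=1970553-129374=1841179
16. interest=⌊1841179·155/10000⌋=28538; principal=159917-28538=131379; balance=1841179-131379=1709800
17. interest=⌊1709800·155/10000⌋=26501; principal=159917-26501=133416; balance=1709800-133416=1576384
18. interest=⌊1576384·155/10000⌋=24433; principal=159917-24433=135484; balance=1576384-135484=1440900
19. interest=⌊1440900·155/10000⌋=22333; principal=159917-22333=137584; balance=1440900-137584=1303316
20. interest=⌊1303316·155/10000⌋=20201; principal=159917-20201=139716; balance=1303316-139716=1163600
21. interest=⌊1163600·155/10000⌋=18035; principal=159917-18035=141882; balance=1163600-141882=1021718
22. interest=⌊1021718·155/10000⌋=15836; principal=159917-15836=144081; balance=1021718-144081=877637
23. interest=⌊877637·155/10000⌋=13603; principal=159917-13603=146314; balance=877637-146314=731323
24. interest=⌊731323·155/10000⌋=11335; principal=159917-11335=148582; balance=731323-148582=582741
25. interest=⌊582741·155/10000⌋=9032; principal=159917-9032=150885; balance=582741-150885=431856
26. interest=⌊431856·155/10000⌋=6693; principal=159917-6693=153224; balance=431856-153224=278632
27. interest=⌊278632·155/10000⌋=4318; principal=159917-4318=155599; balance=278632-155599=123033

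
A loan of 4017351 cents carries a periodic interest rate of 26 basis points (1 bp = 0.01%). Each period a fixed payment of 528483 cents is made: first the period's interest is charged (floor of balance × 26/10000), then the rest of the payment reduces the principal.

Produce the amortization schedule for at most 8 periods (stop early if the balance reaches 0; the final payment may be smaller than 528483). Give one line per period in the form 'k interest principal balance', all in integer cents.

1. interest=⌊4017351·26/10000⌋=10445; principal=528483-10445=518038; balance=4017351-518038=3499313
2. interest=⌊3499313·26/10000⌋=9098; principal=528483-9098=519385; balance=3499313-519385=2979928
3. interest=⌊2979928·26/10000⌋=7747; principal=528483-7747=520736; balance=2979928-520736=2459192
4. interest=⌊2459192·26/10000⌋=6393; principal=528483-6393=522090; balance=2459192-522090=1937102
5. interest=⌊1937102·26/10000⌋=5036; principal=528483-5036=523447; balance=1937102-523447=1413655
6. interest=⌊1413655·26/10000⌋=3675; principal=528483-3675=524808; balance=1413655-524808=888847
7. interest=⌊888847·26/10000⌋=2311; principal=528483-2311=526172; balance=888847-526172=362675
8. interest=⌊362675·26/10000⌋=942; principal=min(528483-942,362675)=362675; balance=362675-362675=0

1 10445 518038 3499313
2 9098 519385 2979928
3 7747 520736 2459192
4 6393 522090 1937102
5 5036 523447 1413655
6 3675 524808 888847
7 2311 526172 362675
8 942 362675 0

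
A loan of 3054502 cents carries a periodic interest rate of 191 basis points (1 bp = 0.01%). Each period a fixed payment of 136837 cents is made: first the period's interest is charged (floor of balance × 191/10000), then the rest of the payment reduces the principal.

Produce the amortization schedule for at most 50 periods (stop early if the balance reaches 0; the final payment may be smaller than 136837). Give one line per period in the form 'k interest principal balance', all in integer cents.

1 58340 78497 2976005
2 56841 79996 2896009
3 55313 81524 2814485
4 53756 83081 2731404
5 52169 84668 2646736
6 50552 86285 2560451
7 48904 87933 2472518
8 47225 89612 2382906
9 45513 91324 2291582
10 43769 93068 2198514
11 41991 94846 2103668
12 40180 96657 2007011
13 38333 98504 1908507
14 36452 100385 1808122
15 34535 102302 1705820
16 32581 104256 1601564
17 30589 106248 1495316
18 28560 108277 1387039
19 26492 110345 1276694
20 24384 112453 1164241
21 22237 114600 1049641
22 20048 116789 932852
23 17817 119020 813832
24 15544 121293 692539
25 13227 123610 568929
26 10866 125971 442958
27 8460 128377 314581
28 6008 130829 183752
29 3509 133328 50424
30 963 50424 0

1. interest=⌊3054502·191/10000⌋=58340; principal=136837-58340=78497; balance=3054502-78497=2976005
2. interest=⌊2976005·191/10000⌋=56841; principal=136837-56841=79996; balance=2976005-79996=2896009
3. interest=⌊2896009·191/10000⌋=55313; principal=136837-55313=81524; balance=2896009-81524=2814485
4. interest=⌊2814485·191/10000⌋=53756; principal=136837-53756=83081; balance=2814485-83081=2731404
5. interest=⌊2731404·191/10000⌋=52169; principal=136837-52169=84668; balance=2731404-84668=2646736
6. interest=⌊2646736·191/10000⌋=50552; principal=136837-50552=86285; balance=2646736-86285=2560451
7. interest=⌊2560451·191/10000⌋=48904; principal=136837-48904=87933; balance=2560451-87933=2472518
8. interest=⌊2472518·191/10000⌋=47225; principal=136837-47225=89612; balance=2472518-89612=2382906
9. interest=⌊2382906·191/10000⌋=45513; principal=136837-45513=91324; balance=2382906-91324=2291582
10. interest=⌊2291582·191/10000⌋=43769; principal=136837-43769=93068; balance=2291582-93068=2198514
11. interest=⌊2198514·191/10000⌋=41991; principal=136837-41991=94846; balance=2198514-94846=2103668
12. interest=⌊2103668·191/10000⌋=40180; principal=136837-40180=96657; balance=2103668-96657=2007011
13. interest=⌊2007011·191/10000⌋=38333; principal=136837-38333=98504; balance=2007011-98504=1908507
14. interest=⌊1908507·191/10000⌋=36452; principal=136837-36452=100385; balance=1908507-100385=1808122
15. interest=⌊1808122·191/10000⌋=34535; principal=136837-34535=102302; balance=1808122-102302=1705820
16. interest=⌊1705820·191/10000⌋=32581; principal=136837-32581=104256; balance=1705820-104256=1601564
17. interest=⌊1601564·191/10000⌋=30589; principal=136837-30589=106248; balance=1601564-106248=1495316
18. interest=⌊1495316·191/10000⌋=28560; principal=136837-28560=108277; balance=1495316-108277=1387039
19. interest=⌊1387039·191/10000⌋=26492; principal=136837-26492=110345; balance=1387039-110345=1276694
20. interest=⌊1276694·191/10000⌋=24384; principal=136837-24384=112453; balance=1276694-112453=1164241
21. interest=⌊1164241·191/10000⌋=22237; principal=136837-22237=114600; balance=1164241-114600=1049641
22. interest=⌊1049641·191/10000⌋=20048; principal=136837-20048=116789; balance=1049641-116789=932852
23. interest=⌊932852·191/10000⌋=17817; principal=136837-17817=119020; balance=932852-119020=813832
24. interest=⌊813832·191/10000⌋=15544; principal=136837-15544=121293; balance=813832-121293=692539
25. interest=⌊692539·191/10000⌋=13227; principal=136837-13227=123610; balance=692539-123610=568929
26. interest=⌊568929·191/10000⌋=10866; principal=136837-10866=125971; balance=568929-125971=442958
27. interest=⌊442958·191/10000⌋=8460; principal=136837-8460=128377; balance=442958-128377=314581
28. interest=⌊314581·191/10000⌋=6008; principal=136837-6008=130829; balance=314581-130829=183752
29. interest=⌊183752·191/10000⌋=3509; principal=136837-3509=133328; balance=183752-133328=50424
30. interest=⌊50424·191/10000⌋=963; principal=min(136837-963,50424)=50424; balance=50424-50424=0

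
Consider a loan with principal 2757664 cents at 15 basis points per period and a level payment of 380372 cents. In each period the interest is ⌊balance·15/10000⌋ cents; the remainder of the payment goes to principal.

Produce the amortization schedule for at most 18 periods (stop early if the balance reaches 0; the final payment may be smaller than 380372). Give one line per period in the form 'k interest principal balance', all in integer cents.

1. interest=⌊2757664·15/10000⌋=4136; principal=380372-4136=376236; balance=2757664-376236=2381428
2. interest=⌊2381428·15/10000⌋=3572; principal=380372-3572=376800; balance=2381428-376800=2004628
3. interest=⌊2004628·15/10000⌋=3006; principal=380372-3006=377366; balance=2004628-377366=1627262
4. interest=⌊1627262·15/10000⌋=2440; principal=380372-2440=377932; balance=1627262-377932=1249330
5. interest=⌊1249330·15/10000⌋=1873; principal=380372-1873=378499; balance=1249330-378499=870831
6. interest=⌊870831·15/10000⌋=1306; principal=380372-1306=379066; balance=870831-379066=491765
7. interest=⌊491765·15/10000⌋=737; principal=380372-737=379635; balance=491765-379635=112130
8. interest=⌊112130·15/10000⌋=168; principal=min(380372-168,112130)=112130; balance=112130-112130=0

1 4136 376236 2381428
2 3572 376800 2004628
3 3006 377366 1627262
4 2440 377932 1249330
5 1873 378499 870831
6 1306 379066 491765
7 737 379635 112130
8 168 112130 0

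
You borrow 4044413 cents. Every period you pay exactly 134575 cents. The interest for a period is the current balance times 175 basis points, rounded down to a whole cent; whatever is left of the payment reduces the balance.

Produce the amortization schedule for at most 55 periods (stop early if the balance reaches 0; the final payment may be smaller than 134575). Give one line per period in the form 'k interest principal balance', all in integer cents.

1 70777 63798 3980615
2 69660 64915 3915700
3 68524 66051 3849649
4 67368 67207 3782442
5 66192 68383 3714059
6 64996 69579 3644480
7 63778 70797 3573683
8 62539 72036 3501647
9 61278 73297 3428350
10 59996 74579 3353771
11 58690 75885 3277886
12 57363 77212 3200674
13 56011 78564 3122110
14 54636 79939 3042171
15 53237 81338 2960833
16 51814 82761 2878072
17 50366 84209 2793863
18 48892 85683 2708180
19 47393 87182 2620998
20 45867 88708 2532290
21 44315 90260 2442030
22 42735 91840 2350190
23 41128 93447 2256743
24 39493 95082 2161661
25 37829 96746 2064915
26 36136 98439 1966476
27 34413 100162 1866314
28 32660 101915 1764399
29 30876 103699 1660700
30 29062 105513 1555187
31 27215 107360 1447827
32 25336 109239 1338588
33 23425 111150 1227438
34 21480 113095 1114343
35 19501 115074 999269
36 17487 117088 882181
37 15438 119137 763044
38 13353 121222 641822
39 11231 123344 518478
40 9073 125502 392976
41 6877 127698 265278
42 4642 129933 135345
43 2368 132207 3138
44 54 3138 0

1. interest=⌊4044413·175/10000⌋=70777; principal=134575-70777=63798; balance=4044413-63798=3980615
2. interest=⌊3980615·175/10000⌋=69660; principal=134575-69660=64915; balance=3980615-64915=3915700
3. interest=⌊3915700·175/10000⌋=68524; principal=134575-68524=66051; balance=3915700-66051=3849649
4. interest=⌊3849649·175/10000⌋=67368; principal=134575-67368=67207; balance=3849649-67207=3782442
5. interest=⌊3782442·175/10000⌋=66192; principal=134575-66192=68383; balance=3782442-68383=3714059
6. interest=⌊3714059·175/10000⌋=64996; principal=134575-64996=69579; balance=3714059-69579=3644480
7. interest=⌊3644480·175/10000⌋=63778; principal=134575-63778=70797; balance=3644480-70797=3573683
8. interest=⌊3573683·175/10000⌋=62539; principal=134575-62539=72036; balance=3573683-72036=3501647
9. interest=⌊3501647·175/10000⌋=61278; principal=134575-61278=73297; balance=3501647-73297=3428350
10. interest=⌊3428350·175/10000⌋=59996; principal=134575-59996=74579; balance=3428350-74579=3353771
11. interest=⌊3353771·175/10000⌋=58690; principal=134575-58690=75885; balance=3353771-75885=3277886
12. interest=⌊3277886·175/10000⌋=57363; principal=134575-57363=77212; balance=3277886-77212=3200674
13. interest=⌊3200674·175/10000⌋=56011; principal=134575-56011=78564; balance=3200674-78564=3122110
14. interest=⌊3122110·175/10000⌋=54636; principal=134575-54636=79939; balance=3122110-79939=3042171
15. interest=⌊3042171·175/10000⌋=53237; principal=134575-53237=81338; balance=3042171-81338=2960833
16. interest=⌊2960833·175/10000⌋=51814; principal=134575-51814=82761; balance=2960833-82761=2878072
17. interest=⌊2878072·175/10000⌋=50366; principal=134575-50366=84209; balance=2878072-84209=2793863
18. interest=⌊2793863·175/10000⌋=48892; principal=134575-48892=85683; balance=2793863-85683=2708180
19. interest=⌊2708180·175/10000⌋=47393; principal=134575-47393=87182; balance=2708180-87182=2620998
20. interest=⌊2620998·175/10000⌋=45867; principal=134575-45867=88708; balance=2620998-88708=2532290
21. interest=⌊2532290·175/10000⌋=44315; principal=134575-44315=90260; balance=2532290-90260=2442030
22. interest=⌊2442030·175/10000⌋=42735; principal=134575-42735=91840; balance=2442030-91840=2350190
23. interest=⌊2350190·175/10000⌋=41128; principal=134575-41128=93447; balance=2350190-93447=2256743
24. interest=⌊2256743·175/10000⌋=39493; principal=134575-39493=95082; balance=2256743-95082=2161661
25. interest=⌊2161661·175/10000⌋=37829; principal=134575-37829=96746; balance=2161661-96746=2064915
26. interest=⌊2064915·175/10000⌋=36136; principal=134575-36136=98439; balance=2064915-98439=1966476
27. interest=⌊1966476·175/10000⌋=34413; principal=134575-34413=100162; balance=1966476-100162=1866314
28. interest=⌊1866314·175/10000⌋=32660; principal=134575-32660=101915; balance=1866314-101915=1764399
29. interest=⌊1764399·175/10000⌋=30876; principal=134575-30876=103699; balance=1764399-103699=1660700
30. interest=⌊1660700·175/10000⌋=29062; principal=134575-29062=105513; balance=1660700-105513=1555187
31. interest=⌊1555187·175/10000⌋=27215; principal=134575-27215=107360; balance=1555187-107360=1447827
32. interest=⌊1447827·175/10000⌋=25336; principal=134575-25336=109239; balance=1447827-109239=1338588
33. interest=⌊1338588·175/10000⌋=23425; principal=134575-23425=111150; balance=1338588-111150=1227438
34. interest=⌊1227438·175/10000⌋=21480; principal=134575-21480=113095; balance=1227438-113095=1114343
35. interest=⌊1114343·175/10000⌋=19501; principal=134575-19501=115074; balance=1114343-115074=999269
36. interest=⌊999269·175/10000⌋=17487; principal=134575-17487=117088; balance=999269-117088=882181
37. interest=⌊882181·175/10000⌋=15438; principal=134575-15438=119137; balance=882181-119137=763044
38. interest=⌊763044·175/10000⌋=13353; principal=134575-13353=121222; balance=763044-121222=641822
39. interest=⌊641822·175/10000⌋=11231; principal=134575-11231=123344; balance=641822-123344=518478
40. interest=⌊518478·175/10000⌋=9073; principal=134575-9073=125502; balance=518478-125502=392976
41. interest=⌊392976·175/10000⌋=6877; principal=134575-6877=127698; balance=392976-127698=265278
42. interest=⌊265278·175/10000⌋=4642; principal=134575-4642=129933; balance=265278-129933=135345
43. interest=⌊135345·175/10000⌋=2368; principal=134575-2368=132207; balance=135345-132207=3138
44. interest=⌊3138·175/10000⌋=54; principal=min(134575-54,3138)=3138; balance=3138-3138=0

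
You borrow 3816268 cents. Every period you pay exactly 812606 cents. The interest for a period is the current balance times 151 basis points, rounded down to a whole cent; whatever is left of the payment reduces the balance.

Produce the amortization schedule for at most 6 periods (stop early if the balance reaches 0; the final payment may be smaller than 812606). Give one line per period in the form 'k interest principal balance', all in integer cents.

1. interest=⌊3816268·151/10000⌋=57625; principal=812606-57625=754981; balance=3816268-754981=3061287
2. interest=⌊3061287·151/10000⌋=46225; principal=812606-46225=766381; balance=3061287-766381=2294906
3. interest=⌊2294906·151/10000⌋=34653; principal=812606-34653=777953; balance=2294906-777953=1516953
4. interest=⌊1516953·151/10000⌋=22905; principal=812606-22905=789701; balance=1516953-789701=727252
5. interest=⌊727252·151/10000⌋=10981; principal=min(812606-10981,727252)=727252; balance=727252-727252=0

1 57625 754981 3061287
2 46225 766381 2294906
3 34653 777953 1516953
4 22905 789701 727252
5 10981 727252 0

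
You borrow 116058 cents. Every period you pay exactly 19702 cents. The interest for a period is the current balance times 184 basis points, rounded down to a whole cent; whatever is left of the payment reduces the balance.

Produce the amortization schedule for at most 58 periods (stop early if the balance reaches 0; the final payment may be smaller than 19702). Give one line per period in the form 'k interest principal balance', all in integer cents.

1 2135 17567 98491
2 1812 17890 80601
3 1483 18219 62382
4 1147 18555 43827
5 806 18896 24931
6 458 19244 5687
7 104 5687 0

1. interest=⌊116058·184/10000⌋=2135; principal=19702-2135=17567; balance=116058-17567=98491
2. interest=⌊98491·184/10000⌋=1812; principal=19702-1812=17890; balance=98491-17890=80601
3. interest=⌊80601·184/10000⌋=1483; principal=19702-1483=18219; balance=80601-18219=62382
4. interest=⌊62382·184/10000⌋=1147; principal=19702-1147=18555; balance=62382-18555=43827
5. interest=⌊43827·184/10000⌋=806; principal=19702-806=18896; balance=43827-18896=24931
6. interest=⌊24931·184/10000⌋=458; principal=19702-458=19244; balance=24931-19244=5687
7. interest=⌊5687·184/10000⌋=104; principal=min(19702-104,5687)=5687; balance=5687-5687=0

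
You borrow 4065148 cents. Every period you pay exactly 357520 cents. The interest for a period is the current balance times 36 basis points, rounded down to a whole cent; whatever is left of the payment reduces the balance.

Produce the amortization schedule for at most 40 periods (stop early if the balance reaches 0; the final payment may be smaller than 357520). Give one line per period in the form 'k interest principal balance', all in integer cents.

1. interest=⌊4065148·36/10000⌋=14634; principal=357520-14634=342886; balance=4065148-342886=3722262
2. interest=⌊3722262·36/10000⌋=13400; principal=357520-13400=344120; balance=3722262-344120=3378142
3. interest=⌊3378142·36/10000⌋=12161; principal=357520-12161=345359; balance=3378142-345359=3032783
4. interest=⌊3032783·36/10000⌋=10918; principal=357520-10918=346602; balance=3032783-346602=2686181
5. interest=⌊2686181·36/10000⌋=9670; principal=357520-9670=347850; balance=2686181-347850=2338331
6. interest=⌊2338331·36/10000⌋=8417; principal=357520-8417=349103; balance=2338331-349103=1989228
7. interest=⌊1989228·36/10000⌋=7161; principal=357520-7161=350359; balance=1989228-350359=1638869
8. interest=⌊1638869·36/10000⌋=5899; principal=357520-5899=351621; balance=1638869-351621=1287248
9. interest=⌊1287248·36/10000⌋=4634; principal=357520-4634=352886; balance=1287248-352886=934362
10. interest=⌊934362·36/10000⌋=3363; principal=357520-3363=354157; balance=934362-354157=580205
11. interest=⌊580205·36/10000⌋=2088; principal=357520-2088=355432; balance=580205-355432=224773
12. interest=⌊224773·36/10000⌋=809; principal=min(357520-809,224773)=224773; balance=224773-224773=0

1 14634 342886 3722262
2 13400 344120 3378142
3 12161 345359 3032783
4 10918 346602 2686181
5 9670 347850 2338331
6 8417 349103 1989228
7 7161 350359 1638869
8 5899 351621 1287248
9 4634 352886 934362
10 3363 354157 580205
11 2088 355432 224773
12 809 224773 0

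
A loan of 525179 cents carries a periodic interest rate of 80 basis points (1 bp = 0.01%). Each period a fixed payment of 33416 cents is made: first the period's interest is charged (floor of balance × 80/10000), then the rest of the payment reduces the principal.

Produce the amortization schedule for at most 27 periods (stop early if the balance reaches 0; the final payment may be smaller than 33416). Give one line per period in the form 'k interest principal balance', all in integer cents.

1 4201 29215 495964
2 3967 29449 466515
3 3732 29684 436831
4 3494 29922 406909
5 3255 30161 376748
6 3013 30403 346345
7 2770 30646 315699
8 2525 30891 284808
9 2278 31138 253670
10 2029 31387 222283
11 1778 31638 190645
12 1525 31891 158754
13 1270 32146 126608
14 1012 32404 94204
15 753 32663 61541
16 492 32924 28617
17 228 28617 0

1. interest=⌊525179·80/10000⌋=4201; principal=33416-4201=29215; balance=525179-29215=495964
2. interest=⌊495964·80/10000⌋=3967; principal=33416-3967=29449; balance=495964-29449=466515
3. interest=⌊466515·80/10000⌋=3732; principal=33416-3732=29684; balance=466515-29684=436831
4. interest=⌊436831·80/10000⌋=3494; principal=33416-3494=29922; balance=436831-29922=406909
5. interest=⌊406909·80/10000⌋=3255; principal=33416-3255=30161; balance=406909-30161=376748
6. interest=⌊376748·80/10000⌋=3013; principal=33416-3013=30403; balance=376748-30403=346345
7. interest=⌊346345·80/10000⌋=2770; principal=33416-2770=30646; balance=346345-30646=315699
8. interest=⌊315699·80/10000⌋=2525; principal=33416-2525=30891; balance=315699-30891=284808
9. interest=⌊284808·80/10000⌋=2278; principal=33416-2278=31138; balance=284808-31138=253670
10. interest=⌊253670·80/10000⌋=2029; principal=33416-2029=31387; balance=253670-31387=222283
11. interest=⌊222283·80/10000⌋=1778; principal=33416-1778=31638; balance=222283-31638=190645
12. interest=⌊190645·80/10000⌋=1525; principal=33416-1525=31891; balance=190645-31891=158754
13. interest=⌊158754·80/10000⌋=1270; principal=33416-1270=32146; balance=158754-32146=126608
14. interest=⌊126608·80/10000⌋=1012; principal=33416-1012=32404; balance=126608-32404=94204
15. interest=⌊94204·80/10000⌋=753; principal=33416-753=32663; balance=94204-32663=61541
16. interest=⌊61541·80/10000⌋=492; principal=33416-492=32924; balance=61541-32924=28617
17. interest=⌊28617·80/10000⌋=228; principal=min(33416-228,28617)=28617; balance=28617-28617=0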